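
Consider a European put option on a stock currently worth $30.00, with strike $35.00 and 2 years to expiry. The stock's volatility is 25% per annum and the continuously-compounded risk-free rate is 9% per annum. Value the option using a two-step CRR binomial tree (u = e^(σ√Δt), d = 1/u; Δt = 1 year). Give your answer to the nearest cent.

CRR parameters: u = e^(σ√Δt) = e^(0.25·√1) = 1.2840, d = 1/u = 0.7788
Per-period rate: rΔt = 0.09·1 = 0.09, so R = e^0.09 = 1.0942
Risk-neutral probability p = (e^0.09 − 0.7788)/(1.2840 − 0.7788) = 0.3154/0.5052 = 0.6242
Terminal stock prices: S_uu = 49.46, S_ud = 30, S_dd = 18.2
Terminal payoffs (K − S): max(-14.46, 0) = 0, max(5, 0) = 5, max(16.8, 0) = 16.8
Node u (S = 38.52): V_u = e^(−0.09)·[0.6242·0.0000 + 0.3758·5.0000] = 1.7172
Node d (S = 23.36): V_d = e^(−0.09)·[0.6242·5.0000 + 0.3758·16.8041] = 8.6236
Node 0 (S = 30): V_0 = e^(−0.09)·[0.6242·1.7172 + 0.3758·8.6236] = 3.9413

$3.94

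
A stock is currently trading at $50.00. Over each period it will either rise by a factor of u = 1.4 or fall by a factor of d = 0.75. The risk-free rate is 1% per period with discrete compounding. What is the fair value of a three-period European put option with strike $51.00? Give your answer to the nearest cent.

Risk-neutral probability p = (1 + 0.01 − 0.75)/(1.4 − 0.75) = 0.2600/0.6500 = 0.4000
Terminal stock prices: S_uuu = 137.2, S_uud = 73.5, S_udd = 39.38, S_ddd = 21.09
Terminal payoffs (K − S): max(-86.2, 0) = 0, max(-22.5, 0) = 0, max(11.62, 0) = 11.62, max(29.91, 0) = 29.91
Node uu (S = 98): V_uu = 1/1.01·[0.4000·0.0000 + 0.6000·0.0000] = 0.0000
Node ud (S = 52.5): V_ud = 1/1.01·[0.4000·0.0000 + 0.6000·11.6250] = 6.9059
Node dd (S = 28.12): V_dd = 1/1.01·[0.4000·11.6250 + 0.6000·29.9062] = 22.3700
Node u (S = 70): V_u = 1/1.01·[0.4000·0.0000 + 0.6000·6.9059] = 4.1025
Node d (S = 37.5): V_d = 1/1.01·[0.4000·6.9059 + 0.6000·22.3700] = 16.0242
Node 0 (S = 50): V_0 = 1/1.01·[0.4000·4.1025 + 0.6000·16.0242] = 11.1441

$11.14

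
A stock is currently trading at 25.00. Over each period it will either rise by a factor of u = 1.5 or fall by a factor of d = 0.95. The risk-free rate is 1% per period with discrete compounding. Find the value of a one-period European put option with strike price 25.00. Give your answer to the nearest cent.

1.10

Risk-neutral probability p = (1 + 0.01 − 0.95)/(1.5 − 0.95) = 0.0600/0.5500 = 0.1091
Terminal stock prices: S_u = 37.5, S_d = 23.75
Terminal payoffs (K − S): max(-12.5, 0) = 0, max(1.25, 0) = 1.25
Node 0 (S = 25): V_0 = 1/1.01·[0.1091·0.0000 + 0.8909·1.2500] = 1.1026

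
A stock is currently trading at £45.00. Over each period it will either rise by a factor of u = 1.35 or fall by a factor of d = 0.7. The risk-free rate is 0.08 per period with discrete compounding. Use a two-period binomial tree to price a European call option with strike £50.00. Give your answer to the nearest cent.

£9.38

Risk-neutral probability p = (1 + 0.08 − 0.7)/(1.35 − 0.7) = 0.3800/0.6500 = 0.5846
Terminal stock prices: S_uu = 82.01, S_ud = 42.53, S_dd = 22.05
Terminal payoffs (S − K): max(32.01, 0) = 32.01, max(-7.475, 0) = 0, max(-27.95, 0) = 0
Node u (S = 60.75): V_u = 1/1.08·[0.5846·32.0125 + 0.4154·0.0000] = 17.3287
Node d (S = 31.5): V_d = 1/1.08·[0.5846·0.0000 + 0.4154·0.0000] = 0.0000
Node 0 (S = 45): V_0 = 1/1.08·[0.5846·17.3287 + 0.4154·0.0000] = 9.3802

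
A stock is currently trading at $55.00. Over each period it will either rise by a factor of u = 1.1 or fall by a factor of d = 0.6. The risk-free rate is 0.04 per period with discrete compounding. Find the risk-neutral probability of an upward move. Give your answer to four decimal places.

Risk-neutral probability p = (1 + 0.04 − 0.6)/(1.1 − 0.6) = 0.4400/0.5000 = 0.8800

p = 0.8800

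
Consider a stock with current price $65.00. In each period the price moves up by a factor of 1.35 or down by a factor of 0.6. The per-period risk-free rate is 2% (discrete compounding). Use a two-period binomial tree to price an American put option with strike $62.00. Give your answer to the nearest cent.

Risk-neutral probability p = (1 + 0.02 − 0.6)/(1.35 − 0.6) = 0.4200/0.7500 = 0.5600
Terminal stock prices: S_uu = 118.5, S_ud = 52.65, S_dd = 23.4
Terminal payoffs (K − S): max(-56.46, 0) = 0, max(9.35, 0) = 9.35, max(38.6, 0) = 38.6
Node u (S = 87.75): continuation = 1/1.02·[0.5600·0.0000 + 0.4400·9.3500] = 4.0333; exercise value = 0.0000 ≤ continuation, so V_u = 4.0333
Node d (S = 39): continuation = 1/1.02·[0.5600·9.3500 + 0.4400·38.6000] = 21.7843; exercise value = 23.0000 > continuation, so V_d = 23.0000 (exercise)
Node 0 (S = 65): continuation = 1/1.02·[0.5600·4.0333 + 0.4400·23.0000] = 12.1359; exercise value = 0.0000 ≤ continuation, so V_0 = 12.1359

$12.14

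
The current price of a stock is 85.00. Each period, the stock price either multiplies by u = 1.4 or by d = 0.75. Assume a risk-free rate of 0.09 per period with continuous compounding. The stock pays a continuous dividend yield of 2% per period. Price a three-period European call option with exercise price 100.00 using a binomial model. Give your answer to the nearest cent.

Per-period risk-free factor R = e^0.09 = 1.0942; dividend-adjusted growth = e^(0.09−0.02) = 1.0725.
Risk-neutral probability p = (1.0725 − 0.75)/(1.4 − 0.75) = 0.3225/0.6500 = 0.4962
Terminal stock prices: S_uuu = 233.2, S_uud = 124.9, S_udd = 66.94, S_ddd = 35.86
Terminal payoffs (S − K): max(133.2, 0) = 133.2, max(24.95, 0) = 24.95, max(-33.06, 0) = 0, max(-64.14, 0) = 0
Node uu (S = 166.6): V_uu = e^(−0.09)·[0.4962·133.2400 + 0.5038·24.9500] = 71.9080
Node ud (S = 89.25): V_ud = e^(−0.09)·[0.4962·24.9500 + 0.5038·0.0000] = 11.3139
Node dd (S = 47.81): V_dd = e^(−0.09)·[0.4962·0.0000 + 0.5038·0.0000] = 0.0000
Node u (S = 119): V_u = e^(−0.09)·[0.4962·71.9080 + 0.5038·11.3139] = 37.8172
Node d (S = 63.75): V_d = e^(−0.09)·[0.4962·11.3139 + 0.5038·0.0000] = 5.1304
Node 0 (S = 85): V_0 = e^(−0.09)·[0.4962·37.8172 + 0.5038·5.1304] = 19.5111

19.51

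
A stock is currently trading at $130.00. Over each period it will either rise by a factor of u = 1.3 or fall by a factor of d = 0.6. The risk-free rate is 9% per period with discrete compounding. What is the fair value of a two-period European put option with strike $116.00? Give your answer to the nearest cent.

$10.40

Risk-neutral probability p = (1 + 0.09 − 0.6)/(1.3 − 0.6) = 0.4900/0.7000 = 0.7000
Terminal stock prices: S_uu = 219.7, S_ud = 101.4, S_dd = 46.8
Terminal payoffs (K − S): max(-103.7, 0) = 0, max(14.6, 0) = 14.6, max(69.2, 0) = 69.2
Node u (S = 169): V_u = 1/1.09·[0.7000·0.0000 + 0.3000·14.6000] = 4.0183
Node d (S = 78): V_d = 1/1.09·[0.7000·14.6000 + 0.3000·69.2000] = 28.4220
Node 0 (S = 130): V_0 = 1/1.09·[0.7000·4.0183 + 0.3000·28.4220] = 10.4032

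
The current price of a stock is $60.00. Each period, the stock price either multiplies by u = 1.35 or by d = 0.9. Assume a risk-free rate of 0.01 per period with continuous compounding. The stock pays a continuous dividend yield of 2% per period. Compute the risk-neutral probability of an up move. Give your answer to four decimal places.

p = 0.2001

Per-period risk-free factor R = e^0.01 = 1.0101; dividend-adjusted growth = e^(0.01−0.02) = 0.9900.
Risk-neutral probability p = (0.9900 − 0.9)/(1.35 − 0.9) = 0.0900/0.4500 = 0.2001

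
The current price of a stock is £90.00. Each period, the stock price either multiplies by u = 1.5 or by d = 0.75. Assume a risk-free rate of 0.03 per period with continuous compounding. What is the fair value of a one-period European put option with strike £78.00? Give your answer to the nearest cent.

Risk-neutral probability p = (e^0.03 − 0.75)/(1.5 − 0.75) = 0.2805/0.7500 = 0.3739
Terminal stock prices: S_u = 135, S_d = 67.5
Terminal payoffs (K − S): max(-57, 0) = 0, max(10.5, 0) = 10.5
Node 0 (S = 90): V_0 = e^(−0.03)·[0.3739·0.0000 + 0.6261·10.5000] = 6.3794

£6.38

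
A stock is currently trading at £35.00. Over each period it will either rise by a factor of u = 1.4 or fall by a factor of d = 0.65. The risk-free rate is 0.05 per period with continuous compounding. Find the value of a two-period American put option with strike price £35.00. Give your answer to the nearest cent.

Risk-neutral probability p = (e^0.05 − 0.65)/(1.4 − 0.65) = 0.4013/0.7500 = 0.5350
Terminal stock prices: S_uu = 68.6, S_ud = 31.85, S_dd = 14.79
Terminal payoffs (K − S): max(-33.6, 0) = 0, max(3.15, 0) = 3.15, max(20.21, 0) = 20.21
Node u (S = 49): continuation = e^(−0.05)·[0.5350·0.0000 + 0.4650·3.1500] = 1.3932; exercise value = 0.0000 ≤ continuation, so V_u = 1.3932
Node d (S = 22.75): continuation = e^(−0.05)·[0.5350·3.1500 + 0.4650·20.2125] = 10.5430; exercise value = 12.2500 > continuation, so V_d = 12.2500 (exercise)
Node 0 (S = 35): continuation = e^(−0.05)·[0.5350·1.3932 + 0.4650·12.2500] = 6.1272; exercise value = 0.0000 ≤ continuation, so V_0 = 6.1272

£6.13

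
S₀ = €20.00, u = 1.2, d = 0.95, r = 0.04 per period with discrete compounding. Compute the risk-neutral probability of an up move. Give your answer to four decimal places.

Risk-neutral probability p = (1 + 0.04 − 0.95)/(1.2 − 0.95) = 0.0900/0.2500 = 0.3600

p = 0.3600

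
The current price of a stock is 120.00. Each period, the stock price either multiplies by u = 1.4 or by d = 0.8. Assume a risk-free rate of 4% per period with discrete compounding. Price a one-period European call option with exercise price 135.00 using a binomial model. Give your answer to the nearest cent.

Risk-neutral probability p = (1 + 0.04 − 0.8)/(1.4 − 0.8) = 0.2400/0.6000 = 0.4000
Terminal stock prices: S_u = 168, S_d = 96
Terminal payoffs (S − K): max(33, 0) = 33, max(-39, 0) = 0
Node 0 (S = 120): V_0 = 1/1.04·[0.4000·33.0000 + 0.6000·0.0000] = 12.6923

12.69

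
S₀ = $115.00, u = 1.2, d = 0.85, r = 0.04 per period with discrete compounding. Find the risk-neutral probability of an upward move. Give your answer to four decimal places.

Risk-neutral probability p = (1 + 0.04 − 0.85)/(1.2 − 0.85) = 0.1900/0.3500 = 0.5429

p = 0.5429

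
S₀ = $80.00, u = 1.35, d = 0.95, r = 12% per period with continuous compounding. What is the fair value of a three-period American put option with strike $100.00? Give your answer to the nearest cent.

Risk-neutral probability p = (e^0.12 − 0.95)/(1.35 − 0.95) = 0.1775/0.4000 = 0.4437
Terminal stock prices: S_uuu = 196.8, S_uud = 138.5, S_udd = 97.47, S_ddd = 68.59
Terminal payoffs (K − S): max(-96.83, 0) = 0, max(-38.51, 0) = 0, max(2.53, 0) = 2.53, max(31.41, 0) = 31.41
Node uu (S = 145.8): continuation = e^(−0.12)·[0.4437·0.0000 + 0.5563·0.0000] = 0.0000; exercise value = 0.0000 ≤ continuation, so V_uu = 0.0000
Node ud (S = 102.6): continuation = e^(−0.12)·[0.4437·0.0000 + 0.5563·2.5300] = 1.2482; exercise value = 0.0000 ≤ continuation, so V_ud = 1.2482
Node dd (S = 72.2): continuation = e^(−0.12)·[0.4437·2.5300 + 0.5563·31.4100] = 16.4920; exercise value = 27.8000 > continuation, so V_dd = 27.8000 (exercise)
Node u (S = 108): continuation = e^(−0.12)·[0.4437·0.0000 + 0.5563·1.2482] = 0.6158; exercise value = 0.0000 ≤ continuation, so V_u = 0.6158
Node d (S = 76): continuation = e^(−0.12)·[0.4437·1.2482 + 0.5563·27.8000] = 14.2066; exercise value = 24.0000 > continuation, so V_d = 24.0000 (exercise)
Node 0 (S = 80): continuation = e^(−0.12)·[0.4437·0.6158 + 0.5563·24.0000] = 12.0829; exercise value = 20.0000 > continuation, so V_0 = 20.0000 (exercise)

$20.00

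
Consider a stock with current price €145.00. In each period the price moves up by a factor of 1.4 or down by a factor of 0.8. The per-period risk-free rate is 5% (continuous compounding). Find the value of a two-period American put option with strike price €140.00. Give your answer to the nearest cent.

Risk-neutral probability p = (e^0.05 − 0.8)/(1.4 − 0.8) = 0.2513/0.6000 = 0.4188
Terminal stock prices: S_uu = 284.2, S_ud = 162.4, S_dd = 92.8
Terminal payoffs (K − S): max(-144.2, 0) = 0, max(-22.4, 0) = 0, max(47.2, 0) = 47.2
Node u (S = 203): continuation = e^(−0.05)·[0.4188·0.0000 + 0.5812·0.0000] = 0.0000; exercise value = 0.0000 ≤ continuation, so V_u = 0.0000
Node d (S = 116): continuation = e^(−0.05)·[0.4188·0.0000 + 0.5812·47.2000] = 26.0954; exercise value = 24.0000 ≤ continuation, so V_d = 26.0954
Node 0 (S = 145): continuation = e^(−0.05)·[0.4188·0.0000 + 0.5812·26.0954] = 14.4273; exercise value = 0.0000 ≤ continuation, so V_0 = 14.4273

€14.43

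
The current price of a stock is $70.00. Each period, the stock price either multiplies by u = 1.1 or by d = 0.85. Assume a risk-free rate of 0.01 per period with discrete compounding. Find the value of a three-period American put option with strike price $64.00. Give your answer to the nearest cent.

$3.05

Risk-neutral probability p = (1 + 0.01 − 0.85)/(1.1 − 0.85) = 0.1600/0.2500 = 0.6400
Terminal stock prices: S_uuu = 93.17, S_uud = 72, S_udd = 55.63, S_ddd = 42.99
Terminal payoffs (K − S): max(-29.17, 0) = 0, max(-7.995, 0) = 0, max(8.368, 0) = 8.368, max(21.01, 0) = 21.01
Node uu (S = 84.7): continuation = 1/1.01·[0.6400·0.0000 + 0.3600·0.0000] = 0.0000; exercise value = 0.0000 ≤ continuation, so V_uu = 0.0000
Node ud (S = 65.45): continuation = 1/1.01·[0.6400·0.0000 + 0.3600·8.3675] = 2.9825; exercise value = 0.0000 ≤ continuation, so V_ud = 2.9825
Node dd (S = 50.57): continuation = 1/1.01·[0.6400·8.3675 + 0.3600·21.0113] = 12.7913; exercise value = 13.4250 > continuation, so V_dd = 13.4250 (exercise)
Node u (S = 77): continuation = 1/1.01·[0.6400·0.0000 + 0.3600·2.9825] = 1.0631; exercise value = 0.0000 ≤ continuation, so V_u = 1.0631
Node d (S = 59.5): continuation = 1/1.01·[0.6400·2.9825 + 0.3600·13.4250] = 6.6750; exercise value = 4.5000 ≤ continuation, so V_d = 6.6750
Node 0 (S = 70): continuation = 1/1.01·[0.6400·1.0631 + 0.3600·6.6750] = 3.0528; exercise value = 0.0000 ≤ continuation, so V_0 = 3.0528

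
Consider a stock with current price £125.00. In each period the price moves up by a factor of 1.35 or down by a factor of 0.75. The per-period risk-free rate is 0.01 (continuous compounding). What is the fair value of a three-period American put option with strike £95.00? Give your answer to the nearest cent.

£7.79

Risk-neutral probability p = (e^0.01 − 0.75)/(1.35 − 0.75) = 0.2601/0.6000 = 0.4334
Terminal stock prices: S_uuu = 307.5, S_uud = 170.9, S_udd = 94.92, S_ddd = 52.73
Terminal payoffs (K − S): max(-212.5, 0) = 0, max(-75.86, 0) = 0, max(0.07812, 0) = 0.07812, max(42.27, 0) = 42.27
Node uu (S = 227.8): continuation = e^(−0.01)·[0.4334·0.0000 + 0.5666·0.0000] = 0.0000; exercise value = 0.0000 ≤ continuation, so V_uu = 0.0000
Node ud (S = 126.6): continuation = e^(−0.01)·[0.4334·0.0000 + 0.5666·0.0781] = 0.0438; exercise value = 0.0000 ≤ continuation, so V_ud = 0.0438
Node dd (S = 70.31): continuation = e^(−0.01)·[0.4334·0.0781 + 0.5666·42.2656] = 23.7422; exercise value = 24.6875 > continuation, so V_dd = 24.6875 (exercise)
Node u (S = 168.8): continuation = e^(−0.01)·[0.4334·0.0000 + 0.5666·0.0438] = 0.0246; exercise value = 0.0000 ≤ continuation, so V_u = 0.0246
Node d (S = 93.75): continuation = e^(−0.01)·[0.4334·0.0438 + 0.5666·24.6875] = 13.8671; exercise value = 1.2500 ≤ continuation, so V_d = 13.8671
Node 0 (S = 125): continuation = e^(−0.01)·[0.4334·0.0246 + 0.5666·13.8671] = 7.7893; exercise value = 0.0000 ≤ continuation, so V_0 = 7.7893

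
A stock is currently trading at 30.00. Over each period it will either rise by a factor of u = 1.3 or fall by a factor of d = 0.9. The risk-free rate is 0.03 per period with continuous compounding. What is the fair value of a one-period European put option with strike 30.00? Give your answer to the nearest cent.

1.96

Risk-neutral probability p = (e^0.03 − 0.9)/(1.3 − 0.9) = 0.1305/0.4000 = 0.3261
Terminal stock prices: S_u = 39, S_d = 27
Terminal payoffs (K − S): max(-9, 0) = 0, max(3, 0) = 3
Node 0 (S = 30): V_0 = e^(−0.03)·[0.3261·0.0000 + 0.6739·3.0000] = 1.9618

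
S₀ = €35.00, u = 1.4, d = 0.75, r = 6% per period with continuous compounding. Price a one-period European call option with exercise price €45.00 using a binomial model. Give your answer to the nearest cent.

Risk-neutral probability p = (e^0.06 − 0.75)/(1.4 − 0.75) = 0.3118/0.6500 = 0.4797
Terminal stock prices: S_u = 49, S_d = 26.25
Terminal payoffs (S − K): max(4, 0) = 4, max(-18.75, 0) = 0
Node 0 (S = 35): V_0 = e^(−0.06)·[0.4797·4.0000 + 0.5203·0.0000] = 1.8072

€1.81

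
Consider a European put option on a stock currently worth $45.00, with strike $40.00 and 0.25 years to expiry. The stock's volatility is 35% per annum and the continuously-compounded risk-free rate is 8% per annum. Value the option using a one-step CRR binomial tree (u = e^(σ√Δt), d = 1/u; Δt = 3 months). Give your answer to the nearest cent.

CRR parameters: u = e^(σ√Δt) = e^(0.35·√0.25) = 1.1912, d = 1/u = 0.8395
Per-period rate: rΔt = 0.08·0.25 = 0.02, so R = e^0.02 = 1.0202
Risk-neutral probability p = (e^0.02 − 0.8395)/(1.1912 − 0.8395) = 0.1807/0.3518 = 0.5138
Terminal stock prices: S_u = 53.61, S_d = 37.78
Terminal payoffs (K − S): max(-13.61, 0) = 0, max(2.224, 0) = 2.224
Node 0 (S = 45): V_0 = e^(−0.02)·[0.5138·0.0000 + 0.4862·2.2244] = 1.0601

$1.06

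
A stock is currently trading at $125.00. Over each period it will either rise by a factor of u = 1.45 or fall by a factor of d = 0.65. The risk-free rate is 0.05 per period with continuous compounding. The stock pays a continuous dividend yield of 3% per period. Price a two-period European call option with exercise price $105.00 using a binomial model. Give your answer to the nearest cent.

$36.34

Per-period risk-free factor R = e^0.05 = 1.0513; dividend-adjusted growth = e^(0.05−0.03) = 1.0202.
Risk-neutral probability p = (1.0202 − 0.65)/(1.45 − 0.65) = 0.3702/0.8000 = 0.4628
Terminal stock prices: S_uu = 262.8, S_ud = 117.8, S_dd = 52.81
Terminal payoffs (S − K): max(157.8, 0) = 157.8, max(12.81, 0) = 12.81, max(-52.19, 0) = 0
Node u (S = 181.2): V_u = e^(−0.05)·[0.4628·157.8125 + 0.5372·12.8125] = 76.0142
Node d (S = 81.25): V_d = e^(−0.05)·[0.4628·12.8125 + 0.5372·0.0000] = 5.6398
Node 0 (S = 125): V_0 = e^(−0.05)·[0.4628·76.0142 + 0.5372·5.6398] = 36.3424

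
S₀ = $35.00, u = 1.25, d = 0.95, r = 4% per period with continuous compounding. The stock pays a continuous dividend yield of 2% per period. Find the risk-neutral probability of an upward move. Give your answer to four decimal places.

p = 0.2340

Per-period risk-free factor R = e^0.04 = 1.0408; dividend-adjusted growth = e^(0.04−0.02) = 1.0202.
Risk-neutral probability p = (1.0202 − 0.95)/(1.25 − 0.95) = 0.0702/0.3000 = 0.2340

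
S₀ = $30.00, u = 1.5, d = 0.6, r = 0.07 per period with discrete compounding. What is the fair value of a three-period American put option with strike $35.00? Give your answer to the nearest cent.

Risk-neutral probability p = (1 + 0.07 − 0.6)/(1.5 − 0.6) = 0.4700/0.9000 = 0.5222
Terminal stock prices: S_uuu = 101.2, S_uud = 40.5, S_udd = 16.2, S_ddd = 6.48
Terminal payoffs (K − S): max(-66.25, 0) = 0, max(-5.5, 0) = 0, max(18.8, 0) = 18.8, max(28.52, 0) = 28.52
Node uu (S = 67.5): continuation = 1/1.07·[0.5222·0.0000 + 0.4778·0.0000] = 0.0000; exercise value = 0.0000 ≤ continuation, so V_uu = 0.0000
Node ud (S = 27): continuation = 1/1.07·[0.5222·0.0000 + 0.4778·18.8000] = 8.3946; exercise value = 8.0000 ≤ continuation, so V_ud = 8.3946
Node dd (S = 10.8): continuation = 1/1.07·[0.5222·18.8000 + 0.4778·28.5200] = 21.9103; exercise value = 24.2000 > continuation, so V_dd = 24.2000 (exercise)
Node u (S = 45): continuation = 1/1.07·[0.5222·0.0000 + 0.4778·8.3946] = 3.7484; exercise value = 0.0000 ≤ continuation, so V_u = 3.7484
Node d (S = 18): continuation = 1/1.07·[0.5222·8.3946 + 0.4778·24.2000] = 14.9029; exercise value = 17.0000 > continuation, so V_d = 17.0000 (exercise)
Node 0 (S = 30): continuation = 1/1.07·[0.5222·3.7484 + 0.4778·17.0000] = 9.4203; exercise value = 5.0000 ≤ continuation, so V_0 = 9.4203

$9.42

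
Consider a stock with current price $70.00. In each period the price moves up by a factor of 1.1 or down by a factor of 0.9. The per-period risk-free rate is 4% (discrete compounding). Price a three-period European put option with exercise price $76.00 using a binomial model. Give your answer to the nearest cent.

Risk-neutral probability p = (1 + 0.04 − 0.9)/(1.1 − 0.9) = 0.1400/0.2000 = 0.7000
Terminal stock prices: S_uuu = 93.17, S_uud = 76.23, S_udd = 62.37, S_ddd = 51.03
Terminal payoffs (K − S): max(-17.17, 0) = 0, max(-0.23, 0) = 0, max(13.63, 0) = 13.63, max(24.97, 0) = 24.97
Node uu (S = 84.7): V_uu = 1/1.04·[0.7000·0.0000 + 0.3000·0.0000] = 0.0000
Node ud (S = 69.3): V_ud = 1/1.04·[0.7000·0.0000 + 0.3000·13.6300] = 3.9317
Node dd (S = 56.7): V_dd = 1/1.04·[0.7000·13.6300 + 0.3000·24.9700] = 16.3769
Node u (S = 77): V_u = 1/1.04·[0.7000·0.0000 + 0.3000·3.9317] = 1.1342
Node d (S = 63): V_d = 1/1.04·[0.7000·3.9317 + 0.3000·16.3769] = 7.3705
Node 0 (S = 70): V_0 = 1/1.04·[0.7000·1.1342 + 0.3000·7.3705] = 2.8895

$2.89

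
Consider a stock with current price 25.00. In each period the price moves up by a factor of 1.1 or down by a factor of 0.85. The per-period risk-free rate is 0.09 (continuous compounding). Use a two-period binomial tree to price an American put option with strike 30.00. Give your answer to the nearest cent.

5.00

Risk-neutral probability p = (e^0.09 − 0.85)/(1.1 − 0.85) = 0.2442/0.2500 = 0.9767
Terminal stock prices: S_uu = 30.25, S_ud = 23.38, S_dd = 18.06
Terminal payoffs (K − S): max(-0.25, 0) = 0, max(6.625, 0) = 6.625, max(11.94, 0) = 11.94
Node u (S = 27.5): continuation = e^(−0.09)·[0.9767·0.0000 + 0.0233·6.6250] = 0.1411; exercise value = 2.5000 > continuation, so V_u = 2.5000 (exercise)
Node d (S = 21.25): continuation = e^(−0.09)·[0.9767·6.6250 + 0.0233·11.9375] = 6.1679; exercise value = 8.7500 > continuation, so V_d = 8.7500 (exercise)
Node 0 (S = 25): continuation = e^(−0.09)·[0.9767·2.5000 + 0.0233·8.7500] = 2.4179; exercise value = 5.0000 > continuation, so V_0 = 5.0000 (exercise)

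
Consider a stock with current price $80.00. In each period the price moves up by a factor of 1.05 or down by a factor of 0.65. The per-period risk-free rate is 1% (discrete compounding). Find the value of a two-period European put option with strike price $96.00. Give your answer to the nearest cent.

Risk-neutral probability p = (1 + 0.01 − 0.65)/(1.05 − 0.65) = 0.3600/0.4000 = 0.9000
Terminal stock prices: S_uu = 88.2, S_ud = 54.6, S_dd = 33.8
Terminal payoffs (K − S): max(7.8, 0) = 7.8, max(41.4, 0) = 41.4, max(62.2, 0) = 62.2
Node u (S = 84): V_u = 1/1.01·[0.9000·7.8000 + 0.1000·41.4000] = 11.0495
Node d (S = 52): V_d = 1/1.01·[0.9000·41.4000 + 0.1000·62.2000] = 43.0495
Node 0 (S = 80): V_0 = 1/1.01·[0.9000·11.0495 + 0.1000·43.0495] = 14.1084

$14.11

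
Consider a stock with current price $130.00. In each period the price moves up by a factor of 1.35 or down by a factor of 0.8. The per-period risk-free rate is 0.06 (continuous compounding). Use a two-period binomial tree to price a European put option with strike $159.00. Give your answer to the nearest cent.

Risk-neutral probability p = (e^0.06 − 0.8)/(1.35 − 0.8) = 0.2618/0.5500 = 0.4761
Terminal stock prices: S_uu = 236.9, S_ud = 140.4, S_dd = 83.2
Terminal payoffs (K − S): max(-77.93, 0) = 0, max(18.6, 0) = 18.6, max(75.8, 0) = 75.8
Node u (S = 175.5): V_u = e^(−0.06)·[0.4761·0.0000 + 0.5239·18.6000] = 9.1776
Node d (S = 104): V_d = e^(−0.06)·[0.4761·18.6000 + 0.5239·75.8000] = 45.7406
Node 0 (S = 130): V_0 = e^(−0.06)·[0.4761·9.1776 + 0.5239·45.7406] = 26.6841

$26.68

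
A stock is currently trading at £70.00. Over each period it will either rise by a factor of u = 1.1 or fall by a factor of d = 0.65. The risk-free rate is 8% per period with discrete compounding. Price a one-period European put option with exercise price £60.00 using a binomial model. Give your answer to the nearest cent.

Risk-neutral probability p = (1 + 0.08 − 0.65)/(1.1 − 0.65) = 0.4300/0.4500 = 0.9556
Terminal stock prices: S_u = 77, S_d = 45.5
Terminal payoffs (K − S): max(-17, 0) = 0, max(14.5, 0) = 14.5
Node 0 (S = 70): V_0 = 1/1.08·[0.9556·0.0000 + 0.0444·14.5000] = 0.5967

£0.60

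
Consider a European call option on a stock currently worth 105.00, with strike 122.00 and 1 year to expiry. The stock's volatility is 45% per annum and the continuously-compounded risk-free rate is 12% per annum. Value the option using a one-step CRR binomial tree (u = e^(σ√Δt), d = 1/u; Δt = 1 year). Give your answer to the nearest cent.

CRR parameters: u = e^(σ√Δt) = e^(0.45·√1) = 1.5683, d = 1/u = 0.6376
Per-period rate: rΔt = 0.12·1 = 0.12, so R = e^0.12 = 1.1275
Risk-neutral probability p = (e^0.12 − 0.6376)/(1.5683 − 0.6376) = 0.4899/0.9307 = 0.5264
Terminal stock prices: S_u = 164.7, S_d = 66.95
Terminal payoffs (S − K): max(42.67, 0) = 42.67, max(-55.05, 0) = 0
Node 0 (S = 105): V_0 = e^(−0.12)·[0.5264·42.6728 + 0.4736·0.0000] = 19.9211

19.92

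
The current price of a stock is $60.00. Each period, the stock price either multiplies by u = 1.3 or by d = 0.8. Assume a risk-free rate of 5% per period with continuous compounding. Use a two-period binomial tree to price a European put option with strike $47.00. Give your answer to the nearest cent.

Risk-neutral probability p = (e^0.05 − 0.8)/(1.3 − 0.8) = 0.2513/0.5000 = 0.5025
Terminal stock prices: S_uu = 101.4, S_ud = 62.4, S_dd = 38.4
Terminal payoffs (K − S): max(-54.4, 0) = 0, max(-15.4, 0) = 0, max(8.6, 0) = 8.6
Node u (S = 78): V_u = e^(−0.05)·[0.5025·0.0000 + 0.4975·0.0000] = 0.0000
Node d (S = 48): V_d = e^(−0.05)·[0.5025·0.0000 + 0.4975·8.6000] = 4.0695
Node 0 (S = 60): V_0 = e^(−0.05)·[0.5025·0.0000 + 0.4975·4.0695] = 1.9257

$1.93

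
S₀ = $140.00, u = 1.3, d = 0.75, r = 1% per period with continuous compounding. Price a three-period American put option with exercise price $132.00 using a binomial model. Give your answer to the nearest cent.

Risk-neutral probability p = (e^0.01 − 0.75)/(1.3 − 0.75) = 0.2601/0.5500 = 0.4728
Terminal stock prices: S_uuu = 307.6, S_uud = 177.5, S_udd = 102.4, S_ddd = 59.06
Terminal payoffs (K − S): max(-175.6, 0) = 0, max(-45.45, 0) = 0, max(29.62, 0) = 29.62, max(72.94, 0) = 72.94
Node uu (S = 236.6): continuation = e^(−0.01)·[0.4728·0.0000 + 0.5272·0.0000] = 0.0000; exercise value = 0.0000 ≤ continuation, so V_uu = 0.0000
Node ud (S = 136.5): continuation = e^(−0.01)·[0.4728·0.0000 + 0.5272·29.6250] = 15.4624; exercise value = 0.0000 ≤ continuation, so V_ud = 15.4624
Node dd (S = 78.75): continuation = e^(−0.01)·[0.4728·29.6250 + 0.5272·72.9375] = 51.9366; exercise value = 53.2500 > continuation, so V_dd = 53.2500 (exercise)
Node u (S = 182): continuation = e^(−0.01)·[0.4728·0.0000 + 0.5272·15.4624] = 8.0704; exercise value = 0.0000 ≤ continuation, so V_u = 8.0704
Node d (S = 105): continuation = e^(−0.01)·[0.4728·15.4624 + 0.5272·53.2500] = 35.0312; exercise value = 27.0000 ≤ continuation, so V_d = 35.0312
Node 0 (S = 140): continuation = e^(−0.01)·[0.4728·8.0704 + 0.5272·35.0312] = 22.0619; exercise value = 0.0000 ≤ continuation, so V_0 = 22.0619

$22.06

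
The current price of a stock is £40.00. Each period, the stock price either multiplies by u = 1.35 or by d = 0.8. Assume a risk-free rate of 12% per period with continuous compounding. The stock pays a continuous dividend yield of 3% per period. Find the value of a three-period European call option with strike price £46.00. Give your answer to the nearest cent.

Per-period risk-free factor R = e^0.12 = 1.1275; dividend-adjusted growth = e^(0.12−0.03) = 1.0942.
Risk-neutral probability p = (1.0942 − 0.8)/(1.35 − 0.8) = 0.2942/0.5500 = 0.5349
Terminal stock prices: S_uuu = 98.42, S_uud = 58.32, S_udd = 34.56, S_ddd = 20.48
Terminal payoffs (S − K): max(52.42, 0) = 52.42, max(12.32, 0) = 12.32, max(-11.44, 0) = 0, max(-25.52, 0) = 0
Node uu (S = 72.9): V_uu = e^(−0.12)·[0.5349·52.4150 + 0.4651·12.3200] = 29.9471
Node ud (S = 43.2): V_ud = e^(−0.12)·[0.5349·12.3200 + 0.4651·0.0000] = 5.8444
Node dd (S = 25.6): V_dd = e^(−0.12)·[0.5349·0.0000 + 0.4651·0.0000] = 0.0000
Node u (S = 54): V_u = e^(−0.12)·[0.5349·29.9471 + 0.4651·5.8444] = 16.6174
Node d (S = 32): V_d = e^(−0.12)·[0.5349·5.8444 + 0.4651·0.0000] = 2.7725
Node 0 (S = 40): V_0 = e^(−0.12)·[0.5349·16.6174 + 0.4651·2.7725] = 9.0267

£9.03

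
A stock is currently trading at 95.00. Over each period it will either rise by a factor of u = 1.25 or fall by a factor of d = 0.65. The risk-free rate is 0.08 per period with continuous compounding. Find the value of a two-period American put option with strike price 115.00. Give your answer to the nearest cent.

20.12

Risk-neutral probability p = (e^0.08 − 0.65)/(1.25 − 0.65) = 0.4333/0.6000 = 0.7221
Terminal stock prices: S_uu = 148.4, S_ud = 77.19, S_dd = 40.14
Terminal payoffs (K − S): max(-33.44, 0) = 0, max(37.81, 0) = 37.81, max(74.86, 0) = 74.86
Node u (S = 118.8): continuation = e^(−0.08)·[0.7221·0.0000 + 0.2779·37.8125] = 9.6986; exercise value = 0.0000 ≤ continuation, so V_u = 9.6986
Node d (S = 61.75): continuation = e^(−0.08)·[0.7221·37.8125 + 0.2779·74.8625] = 44.4084; exercise value = 53.2500 > continuation, so V_d = 53.2500 (exercise)
Node 0 (S = 95): continuation = e^(−0.08)·[0.7221·9.6986 + 0.2779·53.2500] = 20.1236; exercise value = 20.0000 ≤ continuation, so V_0 = 20.1236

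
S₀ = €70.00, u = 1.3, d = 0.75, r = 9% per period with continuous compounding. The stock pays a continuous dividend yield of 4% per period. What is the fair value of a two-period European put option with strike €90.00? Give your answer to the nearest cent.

Per-period risk-free factor R = e^0.09 = 1.0942; dividend-adjusted growth = e^(0.09−0.04) = 1.0513.
Risk-neutral probability p = (1.0513 − 0.75)/(1.3 − 0.75) = 0.3013/0.5500 = 0.5478
Terminal stock prices: S_uu = 118.3, S_ud = 68.25, S_dd = 39.38
Terminal payoffs (K − S): max(-28.3, 0) = 0, max(21.75, 0) = 21.75, max(50.62, 0) = 50.62
Node u (S = 91): V_u = e^(−0.09)·[0.5478·0.0000 + 0.4522·21.7500] = 8.9895
Node d (S = 52.5): V_d = e^(−0.09)·[0.5478·21.7500 + 0.4522·50.6250] = 31.8124
Node 0 (S = 70): V_0 = e^(−0.09)·[0.5478·8.9895 + 0.4522·31.8124] = 17.6487

€17.65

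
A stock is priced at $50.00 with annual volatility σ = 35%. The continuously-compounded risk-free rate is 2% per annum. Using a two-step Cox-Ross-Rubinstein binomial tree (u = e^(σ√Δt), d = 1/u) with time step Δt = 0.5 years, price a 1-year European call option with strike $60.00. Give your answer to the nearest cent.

CRR parameters: u = e^(σ√Δt) = e^(0.35·√0.5) = 1.2808, d = 1/u = 0.7808
Per-period rate: rΔt = 0.02·0.5 = 0.01, so R = e^0.01 = 1.0101
Risk-neutral probability p = (e^0.01 − 0.7808)/(1.2808 − 0.7808) = 0.2293/0.5000 = 0.4585
Terminal stock prices: S_uu = 82.02, S_ud = 50, S_dd = 30.48
Terminal payoffs (S − K): max(22.02, 0) = 22.02, max(-10, 0) = 0, max(-29.52, 0) = 0
Node u (S = 64.04): V_u = e^(−0.01)·[0.4585·22.0228 + 0.5415·0.0000] = 9.9979
Node d (S = 39.04): V_d = e^(−0.01)·[0.4585·0.0000 + 0.5415·0.0000] = 0.0000
Node 0 (S = 50): V_0 = e^(−0.01)·[0.4585·9.9979 + 0.5415·0.0000] = 4.5388

$4.54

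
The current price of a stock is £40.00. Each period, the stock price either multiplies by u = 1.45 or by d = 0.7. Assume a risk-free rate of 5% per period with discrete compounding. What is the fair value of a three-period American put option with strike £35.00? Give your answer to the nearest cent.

£5.48

Risk-neutral probability p = (1 + 0.05 − 0.7)/(1.45 − 0.7) = 0.3500/0.7500 = 0.4667
Terminal stock prices: S_uuu = 121.9, S_uud = 58.87, S_udd = 28.42, S_ddd = 13.72
Terminal payoffs (K − S): max(-86.94, 0) = 0, max(-23.87, 0) = 0, max(6.58, 0) = 6.58, max(21.28, 0) = 21.28
Node uu (S = 84.1): continuation = 1/1.05·[0.4667·0.0000 + 0.5333·0.0000] = 0.0000; exercise value = 0.0000 ≤ continuation, so V_uu = 0.0000
Node ud (S = 40.6): continuation = 1/1.05·[0.4667·0.0000 + 0.5333·6.5800] = 3.3422; exercise value = 0.0000 ≤ continuation, so V_ud = 3.3422
Node dd (S = 19.6): continuation = 1/1.05·[0.4667·6.5800 + 0.5333·21.2800] = 13.7333; exercise value = 15.4000 > continuation, so V_dd = 15.4000 (exercise)
Node u (S = 58): continuation = 1/1.05·[0.4667·0.0000 + 0.5333·3.3422] = 1.6976; exercise value = 0.0000 ≤ continuation, so V_u = 1.6976
Node d (S = 28): continuation = 1/1.05·[0.4667·3.3422 + 0.5333·15.4000] = 9.3077; exercise value = 7.0000 ≤ continuation, so V_d = 9.3077
Node 0 (S = 40): continuation = 1/1.05·[0.4667·1.6976 + 0.5333·9.3077] = 5.4822; exercise value = 0.0000 ≤ continuation, so V_0 = 5.4822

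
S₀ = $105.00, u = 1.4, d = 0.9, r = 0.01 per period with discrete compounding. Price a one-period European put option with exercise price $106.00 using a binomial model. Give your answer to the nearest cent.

Risk-neutral probability p = (1 + 0.01 − 0.9)/(1.4 − 0.9) = 0.1100/0.5000 = 0.2200
Terminal stock prices: S_u = 147, S_d = 94.5
Terminal payoffs (K − S): max(-41, 0) = 0, max(11.5, 0) = 11.5
Node 0 (S = 105): V_0 = 1/1.01·[0.2200·0.0000 + 0.7800·11.5000] = 8.8812

$8.88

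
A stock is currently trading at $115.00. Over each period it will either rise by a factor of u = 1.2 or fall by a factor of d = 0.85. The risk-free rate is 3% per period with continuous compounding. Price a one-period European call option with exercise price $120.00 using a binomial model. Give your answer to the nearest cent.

Risk-neutral probability p = (e^0.03 − 0.85)/(1.2 − 0.85) = 0.1805/0.3500 = 0.5156
Terminal stock prices: S_u = 138, S_d = 97.75
Terminal payoffs (S − K): max(18, 0) = 18, max(-22.25, 0) = 0
Node 0 (S = 115): V_0 = e^(−0.03)·[0.5156·18.0000 + 0.4844·0.0000] = 9.0062

$9.01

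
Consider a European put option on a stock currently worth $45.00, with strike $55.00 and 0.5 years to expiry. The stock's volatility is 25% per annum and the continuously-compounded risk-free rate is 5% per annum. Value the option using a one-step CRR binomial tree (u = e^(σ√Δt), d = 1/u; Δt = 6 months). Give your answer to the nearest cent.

$8.64

CRR parameters: u = e^(σ√Δt) = e^(0.25·√0.5) = 1.1934, d = 1/u = 0.8380
Per-period rate: rΔt = 0.05·0.5 = 0.025, so R = e^0.025 = 1.0253
Risk-neutral probability p = (e^0.025 − 0.8380)/(1.1934 − 0.8380) = 0.1873/0.3554 = 0.5272
Terminal stock prices: S_u = 53.7, S_d = 37.71
Terminal payoffs (K − S): max(1.299, 0) = 1.299, max(17.29, 0) = 17.29
Node 0 (S = 45): V_0 = e^(−0.025)·[0.5272·1.2986 + 0.4728·17.2915] = 8.6420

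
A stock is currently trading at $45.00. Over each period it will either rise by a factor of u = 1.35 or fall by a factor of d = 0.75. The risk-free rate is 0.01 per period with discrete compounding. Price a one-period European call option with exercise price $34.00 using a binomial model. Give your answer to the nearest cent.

$11.48

Risk-neutral probability p = (1 + 0.01 − 0.75)/(1.35 − 0.75) = 0.2600/0.6000 = 0.4333
Terminal stock prices: S_u = 60.75, S_d = 33.75
Terminal payoffs (S − K): max(26.75, 0) = 26.75, max(-0.25, 0) = 0
Node 0 (S = 45): V_0 = 1/1.01·[0.4333·26.7500 + 0.5667·0.0000] = 11.4769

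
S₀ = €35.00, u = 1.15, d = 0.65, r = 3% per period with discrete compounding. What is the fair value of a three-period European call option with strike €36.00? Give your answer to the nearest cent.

€6.92

Risk-neutral probability p = (1 + 0.03 − 0.65)/(1.15 − 0.65) = 0.3800/0.5000 = 0.7600
Terminal stock prices: S_uuu = 53.23, S_uud = 30.09, S_udd = 17.01, S_ddd = 9.612
Terminal payoffs (S − K): max(17.23, 0) = 17.23, max(-5.913, 0) = 0, max(-18.99, 0) = 0, max(-26.39, 0) = 0
Node uu (S = 46.29): V_uu = 1/1.03·[0.7600·17.2306 + 0.2400·0.0000] = 12.7139
Node ud (S = 26.16): V_ud = 1/1.03·[0.7600·0.0000 + 0.2400·0.0000] = 0.0000
Node dd (S = 14.79): V_dd = 1/1.03·[0.7600·0.0000 + 0.2400·0.0000] = 0.0000
Node u (S = 40.25): V_u = 1/1.03·[0.7600·12.7139 + 0.2400·0.0000] = 9.3811
Node d (S = 22.75): V_d = 1/1.03·[0.7600·0.0000 + 0.2400·0.0000] = 0.0000
Node 0 (S = 35): V_0 = 1/1.03·[0.7600·9.3811 + 0.2400·0.0000] = 6.9220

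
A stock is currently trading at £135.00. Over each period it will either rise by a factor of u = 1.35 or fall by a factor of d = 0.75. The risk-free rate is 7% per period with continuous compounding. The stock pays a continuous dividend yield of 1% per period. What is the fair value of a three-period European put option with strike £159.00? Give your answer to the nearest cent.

£25.63

Per-period risk-free factor R = e^0.07 = 1.0725; dividend-adjusted growth = e^(0.07−0.01) = 1.0618.
Risk-neutral probability p = (1.0618 − 0.75)/(1.35 − 0.75) = 0.3118/0.6000 = 0.5197
Terminal stock prices: S_uuu = 332.2, S_uud = 184.5, S_udd = 102.5, S_ddd = 56.95
Terminal payoffs (K − S): max(-173.2, 0) = 0, max(-25.53, 0) = 0, max(56.48, 0) = 56.48, max(102, 0) = 102
Node uu (S = 246): V_uu = e^(−0.07)·[0.5197·0.0000 + 0.4803·0.0000] = 0.0000
Node ud (S = 136.7): V_ud = e^(−0.07)·[0.5197·0.0000 + 0.4803·56.4844] = 25.2939
Node dd (S = 75.94): V_dd = e^(−0.07)·[0.5197·56.4844 + 0.4803·102.0469] = 73.0687
Node u (S = 182.2): V_u = e^(−0.07)·[0.5197·0.0000 + 0.4803·25.2939] = 11.3267
Node d (S = 101.2): V_d = e^(−0.07)·[0.5197·25.2939 + 0.4803·73.0687] = 44.9776
Node 0 (S = 135): V_0 = e^(−0.07)·[0.5197·11.3267 + 0.4803·44.9776] = 25.6299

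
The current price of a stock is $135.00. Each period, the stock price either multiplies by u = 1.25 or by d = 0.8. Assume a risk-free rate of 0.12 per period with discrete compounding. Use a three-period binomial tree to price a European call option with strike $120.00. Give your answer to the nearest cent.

Risk-neutral probability p = (1 + 0.12 − 0.8)/(1.25 − 0.8) = 0.3200/0.4500 = 0.7111
Terminal stock prices: S_uuu = 263.7, S_uud = 168.8, S_udd = 108, S_ddd = 69.12
Terminal payoffs (S − K): max(143.7, 0) = 143.7, max(48.75, 0) = 48.75, max(-12, 0) = 0, max(-50.88, 0) = 0
Node uu (S = 210.9): V_uu = 1/1.12·[0.7111·143.6719 + 0.2889·48.7500] = 103.7946
Node ud (S = 135): V_ud = 1/1.12·[0.7111·48.7500 + 0.2889·0.0000] = 30.9524
Node dd (S = 86.4): V_dd = 1/1.12·[0.7111·0.0000 + 0.2889·0.0000] = 0.0000
Node u (S = 168.8): V_u = 1/1.12·[0.7111·103.7946 + 0.2889·30.9524] = 73.8851
Node d (S = 108): V_d = 1/1.12·[0.7111·30.9524 + 0.2889·0.0000] = 19.6523
Node 0 (S = 135): V_0 = 1/1.12·[0.7111·73.8851 + 0.2889·19.6523] = 51.9802

$51.98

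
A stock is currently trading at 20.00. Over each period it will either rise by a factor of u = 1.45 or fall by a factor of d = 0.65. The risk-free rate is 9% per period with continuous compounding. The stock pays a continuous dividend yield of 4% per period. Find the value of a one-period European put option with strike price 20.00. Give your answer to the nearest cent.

3.19

Per-period risk-free factor R = e^0.09 = 1.0942; dividend-adjusted growth = e^(0.09−0.04) = 1.0513.
Risk-neutral probability p = (1.0513 − 0.65)/(1.45 − 0.65) = 0.4013/0.8000 = 0.5016
Terminal stock prices: S_u = 29, S_d = 13
Terminal payoffs (K − S): max(-9, 0) = 0, max(7, 0) = 7
Node 0 (S = 20): V_0 = e^(−0.09)·[0.5016·0.0000 + 0.4984·7.0000] = 3.1886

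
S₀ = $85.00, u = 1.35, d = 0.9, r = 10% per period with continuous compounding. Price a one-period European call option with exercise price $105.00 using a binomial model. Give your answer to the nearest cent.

$4.02

Risk-neutral probability p = (e^0.1 − 0.9)/(1.35 − 0.9) = 0.2052/0.4500 = 0.4559
Terminal stock prices: S_u = 114.8, S_d = 76.5
Terminal payoffs (S − K): max(9.75, 0) = 9.75, max(-28.5, 0) = 0
Node 0 (S = 85): V_0 = e^(−0.1)·[0.4559·9.7500 + 0.5441·0.0000] = 4.0223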